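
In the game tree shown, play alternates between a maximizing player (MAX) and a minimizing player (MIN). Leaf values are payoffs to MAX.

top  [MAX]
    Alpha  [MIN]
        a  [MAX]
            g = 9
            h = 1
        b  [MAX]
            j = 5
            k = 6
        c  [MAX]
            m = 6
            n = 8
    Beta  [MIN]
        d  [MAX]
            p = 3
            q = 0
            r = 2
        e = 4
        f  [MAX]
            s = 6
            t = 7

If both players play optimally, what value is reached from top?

6

a (MAX): max(9, 1) = 9
b (MAX): max(5, 6) = 6
c (MAX): max(6, 8) = 8
Alpha (MIN): min(9, 6, 8) = 6
d (MAX): max(3, 0, 2) = 3
f (MAX): max(6, 7) = 7
Beta (MIN): min(3, 4, 7) = 3
top (MAX): max(6, 3) = 6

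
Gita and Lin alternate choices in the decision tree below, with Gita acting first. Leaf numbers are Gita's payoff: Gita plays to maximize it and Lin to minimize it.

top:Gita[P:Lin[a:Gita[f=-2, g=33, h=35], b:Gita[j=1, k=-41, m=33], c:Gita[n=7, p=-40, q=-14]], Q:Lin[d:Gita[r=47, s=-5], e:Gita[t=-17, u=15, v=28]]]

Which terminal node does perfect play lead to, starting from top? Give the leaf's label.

v

a (Gita): max(-2, 33, 35) = 35
b (Gita): max(1, -41, 33) = 33
c (Gita): max(7, -40, -14) = 7
P (Lin): min(35, 33, 7) = 7
d (Gita): max(47, -5) = 47
e (Gita): max(-17, 15, 28) = 28
Q (Lin): min(47, 28) = 28
top (Gita): max(7, 28) = 28
At top, Gita picks Q (highest: 28).
At Q, Lin picks e (lowest: 28).
At e, Gita picks v (highest: 28).
Terminal value 28.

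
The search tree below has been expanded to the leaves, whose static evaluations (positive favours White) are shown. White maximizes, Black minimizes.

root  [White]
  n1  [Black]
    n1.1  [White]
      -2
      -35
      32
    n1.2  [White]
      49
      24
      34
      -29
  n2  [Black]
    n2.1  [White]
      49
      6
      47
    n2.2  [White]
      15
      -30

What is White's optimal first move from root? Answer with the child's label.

n1

n1.1 (White): max(-2, -35, 32) = 32
n1.2 (White): max(49, 24, 34, -29) = 49
n1 (Black): min(32, 49) = 32
n2.1 (White): max(49, 6, 47) = 49
n2.2 (White): max(15, -30) = 15
n2 (Black): min(49, 15) = 15
root (White): max(32, 15) = 32
White at root wants the highest of {n1=32, n2=15}, so chooses n1.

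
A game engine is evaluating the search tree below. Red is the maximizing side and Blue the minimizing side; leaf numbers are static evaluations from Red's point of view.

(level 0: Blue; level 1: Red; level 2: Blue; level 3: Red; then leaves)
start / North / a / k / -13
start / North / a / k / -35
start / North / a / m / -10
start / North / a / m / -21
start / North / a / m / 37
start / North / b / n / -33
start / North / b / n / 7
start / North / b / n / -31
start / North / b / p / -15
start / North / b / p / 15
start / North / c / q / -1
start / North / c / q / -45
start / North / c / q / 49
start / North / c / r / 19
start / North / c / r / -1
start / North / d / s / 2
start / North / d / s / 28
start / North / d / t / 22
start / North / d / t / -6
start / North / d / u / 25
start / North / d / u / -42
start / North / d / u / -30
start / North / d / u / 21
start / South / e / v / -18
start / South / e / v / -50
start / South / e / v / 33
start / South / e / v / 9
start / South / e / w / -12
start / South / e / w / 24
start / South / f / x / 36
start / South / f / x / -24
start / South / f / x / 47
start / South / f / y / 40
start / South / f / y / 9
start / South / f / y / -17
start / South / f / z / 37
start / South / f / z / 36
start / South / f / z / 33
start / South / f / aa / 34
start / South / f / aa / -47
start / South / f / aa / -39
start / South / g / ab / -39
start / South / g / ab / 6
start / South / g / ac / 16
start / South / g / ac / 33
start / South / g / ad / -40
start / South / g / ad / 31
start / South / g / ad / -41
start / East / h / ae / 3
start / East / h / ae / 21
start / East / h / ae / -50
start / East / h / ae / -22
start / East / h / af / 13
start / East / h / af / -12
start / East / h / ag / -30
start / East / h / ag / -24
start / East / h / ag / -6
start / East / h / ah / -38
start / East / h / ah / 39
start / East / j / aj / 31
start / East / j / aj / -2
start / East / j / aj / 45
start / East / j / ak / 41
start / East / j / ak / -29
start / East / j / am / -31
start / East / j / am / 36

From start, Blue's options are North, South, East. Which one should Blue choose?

North

k (Red): max(-13, -35) = -13
m (Red): max(-10, -21, 37) = 37
a (Blue): min(-13, 37) = -13
n (Red): max(-33, 7, -31) = 7
p (Red): max(-15, 15) = 15
b (Blue): min(7, 15) = 7
q (Red): max(-1, -45, 49) = 49
r (Red): max(19, -1) = 19
c (Blue): min(49, 19) = 19
s (Red): max(2, 28) = 28
t (Red): max(22, -6) = 22
u (Red): max(25, -42, -30, 21) = 25
d (Blue): min(28, 22, 25) = 22
North (Red): max(-13, 7, 19, 22) = 22
v (Red): max(-18, -50, 33, 9) = 33
w (Red): max(-12, 24) = 24
e (Blue): min(33, 24) = 24
x (Red): max(36, -24, 47) = 47
y (Red): max(40, 9, -17) = 40
z (Red): max(37, 36, 33) = 37
aa (Red): max(34, -47, -39) = 34
f (Blue): min(47, 40, 37, 34) = 34
ab (Red): max(-39, 6) = 6
ac (Red): max(16, 33) = 33
ad (Red): max(-40, 31, -41) = 31
g (Blue): min(6, 33, 31) = 6
South (Red): max(24, 34, 6) = 34
ae (Red): max(3, 21, -50, -22) = 21
af (Red): max(13, -12) = 13
ag (Red): max(-30, -24, -6) = -6
ah (Red): max(-38, 39) = 39
h (Blue): min(21, 13, -6, 39) = -6
aj (Red): max(31, -2, 45) = 45
ak (Red): max(41, -29) = 41
am (Red): max(-31, 36) = 36
j (Blue): min(45, 41, 36) = 36
East (Red): max(-6, 36) = 36
start (Blue): min(22, 34, 36) = 22
Blue at start wants the lowest of {North=22, South=34, East=36}, so chooses North.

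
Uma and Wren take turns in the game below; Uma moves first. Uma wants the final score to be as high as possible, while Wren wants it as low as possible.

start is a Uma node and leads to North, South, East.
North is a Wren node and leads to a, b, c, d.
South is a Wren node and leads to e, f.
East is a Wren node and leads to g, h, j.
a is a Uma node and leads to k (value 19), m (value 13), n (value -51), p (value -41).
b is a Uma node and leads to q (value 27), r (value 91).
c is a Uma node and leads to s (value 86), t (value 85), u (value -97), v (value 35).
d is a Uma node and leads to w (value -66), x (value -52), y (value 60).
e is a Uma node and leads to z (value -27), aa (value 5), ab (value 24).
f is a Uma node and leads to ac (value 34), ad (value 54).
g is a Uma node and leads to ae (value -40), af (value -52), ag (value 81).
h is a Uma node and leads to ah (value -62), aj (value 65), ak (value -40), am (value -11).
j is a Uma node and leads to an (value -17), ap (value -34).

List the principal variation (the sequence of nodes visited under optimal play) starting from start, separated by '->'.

a (Uma): max(19, 13, -51, -41) = 19
b (Uma): max(27, 91) = 91
c (Uma): max(86, 85, -97, 35) = 86
d (Uma): max(-66, -52, 60) = 60
North (Wren): min(19, 91, 86, 60) = 19
e (Uma): max(-27, 5, 24) = 24
f (Uma): max(34, 54) = 54
South (Wren): min(24, 54) = 24
g (Uma): max(-40, -52, 81) = 81
h (Uma): max(-62, 65, -40, -11) = 65
j (Uma): max(-17, -34) = -17
East (Wren): min(81, 65, -17) = -17
start (Uma): max(19, 24, -17) = 24
At start, Uma picks South (highest: 24).
At South, Wren picks e (lowest: 24).
At e, Uma picks ab (highest: 24).
Terminal value 24.

start -> South -> e -> ab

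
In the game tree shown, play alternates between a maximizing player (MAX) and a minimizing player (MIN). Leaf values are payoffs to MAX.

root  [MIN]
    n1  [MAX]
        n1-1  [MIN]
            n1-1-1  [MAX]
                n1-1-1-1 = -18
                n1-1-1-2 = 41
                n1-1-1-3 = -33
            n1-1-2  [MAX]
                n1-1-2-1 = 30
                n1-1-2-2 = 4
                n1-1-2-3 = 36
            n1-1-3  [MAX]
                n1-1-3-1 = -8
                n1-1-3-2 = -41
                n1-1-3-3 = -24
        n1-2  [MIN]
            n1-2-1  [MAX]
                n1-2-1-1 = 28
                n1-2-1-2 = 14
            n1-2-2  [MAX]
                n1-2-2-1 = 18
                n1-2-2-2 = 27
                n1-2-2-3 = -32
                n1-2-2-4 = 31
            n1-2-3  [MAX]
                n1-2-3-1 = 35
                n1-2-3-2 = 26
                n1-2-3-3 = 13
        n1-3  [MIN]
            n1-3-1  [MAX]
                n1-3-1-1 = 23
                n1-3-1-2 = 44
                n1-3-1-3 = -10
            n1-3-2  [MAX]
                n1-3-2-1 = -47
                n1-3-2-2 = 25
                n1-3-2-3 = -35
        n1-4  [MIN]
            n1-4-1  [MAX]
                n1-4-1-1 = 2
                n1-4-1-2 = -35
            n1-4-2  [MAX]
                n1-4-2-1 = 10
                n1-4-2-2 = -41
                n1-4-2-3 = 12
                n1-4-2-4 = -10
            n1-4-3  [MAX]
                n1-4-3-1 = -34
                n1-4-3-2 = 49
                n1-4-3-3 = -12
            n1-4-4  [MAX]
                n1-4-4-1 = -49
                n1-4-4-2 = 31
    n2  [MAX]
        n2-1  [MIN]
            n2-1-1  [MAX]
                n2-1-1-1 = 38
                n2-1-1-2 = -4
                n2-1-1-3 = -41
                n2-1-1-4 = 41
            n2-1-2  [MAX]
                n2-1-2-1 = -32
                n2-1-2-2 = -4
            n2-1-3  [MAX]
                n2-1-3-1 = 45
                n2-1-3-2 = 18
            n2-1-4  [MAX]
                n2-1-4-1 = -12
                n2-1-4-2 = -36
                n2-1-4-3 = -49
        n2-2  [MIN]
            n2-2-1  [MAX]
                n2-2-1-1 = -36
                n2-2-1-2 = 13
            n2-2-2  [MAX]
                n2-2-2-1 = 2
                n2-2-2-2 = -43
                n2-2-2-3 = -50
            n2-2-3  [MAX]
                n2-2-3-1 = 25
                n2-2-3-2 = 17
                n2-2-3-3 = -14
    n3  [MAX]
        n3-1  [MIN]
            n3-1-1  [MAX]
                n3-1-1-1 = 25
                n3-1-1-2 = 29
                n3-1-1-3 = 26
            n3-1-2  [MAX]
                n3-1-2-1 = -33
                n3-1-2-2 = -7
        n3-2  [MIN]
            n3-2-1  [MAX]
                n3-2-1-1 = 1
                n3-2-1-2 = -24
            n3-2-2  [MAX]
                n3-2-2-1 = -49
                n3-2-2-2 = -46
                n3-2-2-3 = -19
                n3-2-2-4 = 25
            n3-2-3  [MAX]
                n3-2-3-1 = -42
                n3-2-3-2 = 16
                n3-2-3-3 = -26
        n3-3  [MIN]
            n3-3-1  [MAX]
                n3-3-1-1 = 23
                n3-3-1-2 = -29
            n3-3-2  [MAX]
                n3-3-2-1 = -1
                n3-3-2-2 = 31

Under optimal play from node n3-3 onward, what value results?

23

n3-3-1 (MAX): max(23, -29) = 23
n3-3-2 (MAX): max(-1, 31) = 31
n3-3 (MIN): min(23, 31) = 23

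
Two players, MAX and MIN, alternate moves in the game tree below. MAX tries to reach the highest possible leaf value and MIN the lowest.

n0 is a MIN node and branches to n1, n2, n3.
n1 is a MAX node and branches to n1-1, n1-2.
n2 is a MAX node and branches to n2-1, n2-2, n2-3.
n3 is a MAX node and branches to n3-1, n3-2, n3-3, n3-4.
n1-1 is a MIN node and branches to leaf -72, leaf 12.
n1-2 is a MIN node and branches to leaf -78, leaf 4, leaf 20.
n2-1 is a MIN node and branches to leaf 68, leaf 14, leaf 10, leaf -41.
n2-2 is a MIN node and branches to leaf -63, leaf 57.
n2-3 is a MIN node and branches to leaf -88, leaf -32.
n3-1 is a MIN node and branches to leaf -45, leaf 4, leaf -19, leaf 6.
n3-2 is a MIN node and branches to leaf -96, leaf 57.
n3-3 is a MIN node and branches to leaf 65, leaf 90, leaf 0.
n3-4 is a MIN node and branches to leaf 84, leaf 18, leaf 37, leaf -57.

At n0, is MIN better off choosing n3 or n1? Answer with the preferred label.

n1

n3-1 (MIN): min(-45, 4, -19, 6) = -45
n3-2 (MIN): min(-96, 57) = -96
n3-3 (MIN): min(65, 90, 0) = 0
n3-4 (MIN): min(84, 18, 37, -57) = -57
n3 (MAX): max(-45, -96, 0, -57) = 0
n1-1 (MIN): min(-72, 12) = -72
n1-2 (MIN): min(-78, 4, 20) = -78
n1 (MAX): max(-72, -78) = -72
MIN prefers the lower value; n3=0, n1=-72. n1 is better since -72 < 0.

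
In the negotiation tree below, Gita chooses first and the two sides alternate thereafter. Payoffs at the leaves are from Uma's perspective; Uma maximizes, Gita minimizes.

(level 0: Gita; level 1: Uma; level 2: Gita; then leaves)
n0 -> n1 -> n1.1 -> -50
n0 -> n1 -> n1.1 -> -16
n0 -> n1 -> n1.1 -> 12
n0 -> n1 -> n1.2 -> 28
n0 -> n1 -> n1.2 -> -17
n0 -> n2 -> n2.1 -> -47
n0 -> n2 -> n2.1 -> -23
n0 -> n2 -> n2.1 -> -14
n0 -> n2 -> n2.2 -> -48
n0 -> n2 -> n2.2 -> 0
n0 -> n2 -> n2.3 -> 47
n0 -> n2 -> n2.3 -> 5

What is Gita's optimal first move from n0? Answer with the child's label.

n1.1 (Gita): min(-50, -16, 12) = -50
n1.2 (Gita): min(28, -17) = -17
n1 (Uma): max(-50, -17) = -17
n2.1 (Gita): min(-47, -23, -14) = -47
n2.2 (Gita): min(-48, 0) = -48
n2.3 (Gita): min(47, 5) = 5
n2 (Uma): max(-47, -48, 5) = 5
n0 (Gita): min(-17, 5) = -17
Gita at n0 wants the lowest of {n1=-17, n2=5}, so chooses n1.

n1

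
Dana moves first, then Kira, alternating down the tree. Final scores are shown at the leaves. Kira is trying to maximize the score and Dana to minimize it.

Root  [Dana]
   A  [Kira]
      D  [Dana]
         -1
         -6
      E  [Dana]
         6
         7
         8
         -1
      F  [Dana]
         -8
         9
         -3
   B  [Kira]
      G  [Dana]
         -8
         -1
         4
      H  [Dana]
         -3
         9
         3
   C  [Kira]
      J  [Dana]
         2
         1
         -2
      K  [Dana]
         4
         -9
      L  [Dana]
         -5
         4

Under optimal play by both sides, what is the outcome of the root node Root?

-3

D (Dana): min(-1, -6) = -6
E (Dana): min(6, 7, 8, -1) = -1
F (Dana): min(-8, 9, -3) = -8
A (Kira): max(-6, -1, -8) = -1
G (Dana): min(-8, -1, 4) = -8
H (Dana): min(-3, 9, 3) = -3
B (Kira): max(-8, -3) = -3
J (Dana): min(2, 1, -2) = -2
K (Dana): min(4, -9) = -9
L (Dana): min(-5, 4) = -5
C (Kira): max(-2, -9, -5) = -2
Root (Dana): min(-1, -3, -2) = -3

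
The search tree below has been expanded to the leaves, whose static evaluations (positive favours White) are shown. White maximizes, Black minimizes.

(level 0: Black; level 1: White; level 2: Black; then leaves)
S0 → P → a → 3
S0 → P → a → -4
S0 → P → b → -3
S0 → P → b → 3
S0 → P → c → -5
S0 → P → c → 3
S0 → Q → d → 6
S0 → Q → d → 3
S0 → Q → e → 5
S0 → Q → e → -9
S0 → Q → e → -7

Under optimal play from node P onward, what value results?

a (Black): min(3, -4) = -4
b (Black): min(-3, 3) = -3
c (Black): min(-5, 3) = -5
P (White): max(-4, -3, -5) = -3

-3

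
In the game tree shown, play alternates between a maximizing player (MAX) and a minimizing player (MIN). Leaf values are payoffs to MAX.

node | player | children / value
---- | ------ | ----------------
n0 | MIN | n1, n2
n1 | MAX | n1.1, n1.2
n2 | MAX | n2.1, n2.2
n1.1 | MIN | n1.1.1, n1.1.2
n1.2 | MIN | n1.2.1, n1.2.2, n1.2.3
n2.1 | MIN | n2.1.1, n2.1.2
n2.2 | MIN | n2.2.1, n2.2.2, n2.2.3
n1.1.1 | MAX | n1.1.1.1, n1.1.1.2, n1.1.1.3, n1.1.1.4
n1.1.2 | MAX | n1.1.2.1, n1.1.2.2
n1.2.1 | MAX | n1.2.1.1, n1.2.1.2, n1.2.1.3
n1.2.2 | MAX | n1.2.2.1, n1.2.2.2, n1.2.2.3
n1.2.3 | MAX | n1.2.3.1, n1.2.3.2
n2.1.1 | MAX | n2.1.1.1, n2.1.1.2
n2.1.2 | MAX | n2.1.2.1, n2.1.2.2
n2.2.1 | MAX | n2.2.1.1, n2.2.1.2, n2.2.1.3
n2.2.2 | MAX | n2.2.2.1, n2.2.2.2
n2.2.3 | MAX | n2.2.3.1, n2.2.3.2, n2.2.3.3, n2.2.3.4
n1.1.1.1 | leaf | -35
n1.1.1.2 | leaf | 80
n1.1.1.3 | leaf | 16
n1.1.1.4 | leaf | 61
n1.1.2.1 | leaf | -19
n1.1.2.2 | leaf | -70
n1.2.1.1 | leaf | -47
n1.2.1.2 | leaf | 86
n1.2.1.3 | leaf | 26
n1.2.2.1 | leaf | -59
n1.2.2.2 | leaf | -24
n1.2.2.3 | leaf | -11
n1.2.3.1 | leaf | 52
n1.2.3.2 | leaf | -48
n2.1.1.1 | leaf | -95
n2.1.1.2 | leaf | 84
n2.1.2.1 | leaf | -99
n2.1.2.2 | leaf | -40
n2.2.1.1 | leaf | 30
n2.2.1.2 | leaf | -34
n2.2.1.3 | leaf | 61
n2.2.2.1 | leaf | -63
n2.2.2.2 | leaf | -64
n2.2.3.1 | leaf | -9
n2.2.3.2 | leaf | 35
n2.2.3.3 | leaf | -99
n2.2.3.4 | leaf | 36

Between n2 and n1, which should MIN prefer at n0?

n2

n2.1.1 (MAX): max(-95, 84) = 84
n2.1.2 (MAX): max(-99, -40) = -40
n2.1 (MIN): min(84, -40) = -40
n2.2.1 (MAX): max(30, -34, 61) = 61
n2.2.2 (MAX): max(-63, -64) = -63
n2.2.3 (MAX): max(-9, 35, -99, 36) = 36
n2.2 (MIN): min(61, -63, 36) = -63
n2 (MAX): max(-40, -63) = -40
n1.1.1 (MAX): max(-35, 80, 16, 61) = 80
n1.1.2 (MAX): max(-19, -70) = -19
n1.1 (MIN): min(80, -19) = -19
n1.2.1 (MAX): max(-47, 86, 26) = 86
n1.2.2 (MAX): max(-59, -24, -11) = -11
n1.2.3 (MAX): max(52, -48) = 52
n1.2 (MIN): min(86, -11, 52) = -11
n1 (MAX): max(-19, -11) = -11
MIN prefers the lower value; n2=-40, n1=-11. n2 is better since -40 < -11.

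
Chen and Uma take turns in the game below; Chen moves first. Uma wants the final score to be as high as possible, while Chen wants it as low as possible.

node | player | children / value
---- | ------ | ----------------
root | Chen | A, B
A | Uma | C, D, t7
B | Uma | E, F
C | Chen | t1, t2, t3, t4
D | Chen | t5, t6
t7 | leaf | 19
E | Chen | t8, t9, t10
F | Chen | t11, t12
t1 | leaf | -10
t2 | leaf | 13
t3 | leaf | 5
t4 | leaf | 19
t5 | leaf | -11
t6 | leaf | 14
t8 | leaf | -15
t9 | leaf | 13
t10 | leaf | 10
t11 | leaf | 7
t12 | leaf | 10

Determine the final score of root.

C (Chen): min(-10, 13, 5, 19) = -10
D (Chen): min(-11, 14) = -11
A (Uma): max(-10, -11, 19) = 19
E (Chen): min(-15, 13, 10) = -15
F (Chen): min(7, 10) = 7
B (Uma): max(-15, 7) = 7
root (Chen): min(19, 7) = 7

7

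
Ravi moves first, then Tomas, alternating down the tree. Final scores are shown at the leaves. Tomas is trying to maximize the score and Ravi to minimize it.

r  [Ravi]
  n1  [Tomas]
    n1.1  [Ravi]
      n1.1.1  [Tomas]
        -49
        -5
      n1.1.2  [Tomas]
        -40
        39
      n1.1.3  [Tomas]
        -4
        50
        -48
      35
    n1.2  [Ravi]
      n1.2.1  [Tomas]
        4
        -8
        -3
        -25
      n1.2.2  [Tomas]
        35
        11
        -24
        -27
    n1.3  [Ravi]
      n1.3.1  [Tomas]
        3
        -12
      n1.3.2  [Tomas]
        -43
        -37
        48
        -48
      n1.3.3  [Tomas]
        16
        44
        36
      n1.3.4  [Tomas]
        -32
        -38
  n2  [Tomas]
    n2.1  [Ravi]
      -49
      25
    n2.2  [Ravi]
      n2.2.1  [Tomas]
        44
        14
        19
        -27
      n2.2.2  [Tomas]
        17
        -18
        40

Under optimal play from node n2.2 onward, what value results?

n2.2.1 (Tomas): max(44, 14, 19, -27) = 44
n2.2.2 (Tomas): max(17, -18, 40) = 40
n2.2 (Ravi): min(44, 40) = 40

40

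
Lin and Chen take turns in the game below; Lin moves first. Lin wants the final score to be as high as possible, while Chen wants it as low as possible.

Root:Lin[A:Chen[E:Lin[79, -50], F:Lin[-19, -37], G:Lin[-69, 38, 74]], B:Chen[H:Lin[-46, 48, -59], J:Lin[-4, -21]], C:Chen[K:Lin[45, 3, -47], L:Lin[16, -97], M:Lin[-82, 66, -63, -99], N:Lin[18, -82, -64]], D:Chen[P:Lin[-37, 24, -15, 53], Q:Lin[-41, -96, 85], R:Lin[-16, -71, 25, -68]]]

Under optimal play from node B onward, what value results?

H (Lin): max(-46, 48, -59) = 48
J (Lin): max(-4, -21) = -4
B (Chen): min(48, -4) = -4

-4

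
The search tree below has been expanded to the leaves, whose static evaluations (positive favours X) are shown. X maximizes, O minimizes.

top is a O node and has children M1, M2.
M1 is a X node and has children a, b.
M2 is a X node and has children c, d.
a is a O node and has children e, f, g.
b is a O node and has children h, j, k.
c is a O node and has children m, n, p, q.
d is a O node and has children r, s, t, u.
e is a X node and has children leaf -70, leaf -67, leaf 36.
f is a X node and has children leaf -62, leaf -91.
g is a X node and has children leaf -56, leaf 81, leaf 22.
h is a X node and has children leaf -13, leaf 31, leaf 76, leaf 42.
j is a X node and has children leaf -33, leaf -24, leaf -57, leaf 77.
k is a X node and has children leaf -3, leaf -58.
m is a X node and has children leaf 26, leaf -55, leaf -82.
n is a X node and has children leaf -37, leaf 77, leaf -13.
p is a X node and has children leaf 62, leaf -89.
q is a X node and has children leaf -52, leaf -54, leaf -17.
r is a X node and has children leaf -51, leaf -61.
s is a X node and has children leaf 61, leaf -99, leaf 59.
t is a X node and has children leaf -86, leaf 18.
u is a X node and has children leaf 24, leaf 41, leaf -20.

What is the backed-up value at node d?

-51

r (X): max(-51, -61) = -51
s (X): max(61, -99, 59) = 61
t (X): max(-86, 18) = 18
u (X): max(24, 41, -20) = 41
d (O): min(-51, 61, 18, 41) = -51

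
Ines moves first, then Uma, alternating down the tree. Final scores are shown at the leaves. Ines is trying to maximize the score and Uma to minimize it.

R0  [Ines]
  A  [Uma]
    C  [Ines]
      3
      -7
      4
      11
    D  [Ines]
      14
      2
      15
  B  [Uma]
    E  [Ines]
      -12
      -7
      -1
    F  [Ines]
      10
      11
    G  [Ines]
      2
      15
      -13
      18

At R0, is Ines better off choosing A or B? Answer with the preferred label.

C (Ines): max(3, -7, 4, 11) = 11
D (Ines): max(14, 2, 15) = 15
A (Uma): min(11, 15) = 11
E (Ines): max(-12, -7, -1) = -1
F (Ines): max(10, 11) = 11
G (Ines): max(2, 15, -13, 18) = 18
B (Uma): min(-1, 11, 18) = -1
Ines prefers the higher value; A=11, B=-1. A is better since 11 > -1.

A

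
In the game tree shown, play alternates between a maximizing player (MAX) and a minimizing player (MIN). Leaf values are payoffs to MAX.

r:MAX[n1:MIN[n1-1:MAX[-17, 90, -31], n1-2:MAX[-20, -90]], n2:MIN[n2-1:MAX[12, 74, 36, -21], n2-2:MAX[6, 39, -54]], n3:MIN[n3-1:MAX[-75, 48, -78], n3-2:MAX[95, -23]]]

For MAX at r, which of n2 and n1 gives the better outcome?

n2-1 (MAX): max(12, 74, 36, -21) = 74
n2-2 (MAX): max(6, 39, -54) = 39
n2 (MIN): min(74, 39) = 39
n1-1 (MAX): max(-17, 90, -31) = 90
n1-2 (MAX): max(-20, -90) = -20
n1 (MIN): min(90, -20) = -20
MAX prefers the higher value; n2=39, n1=-20. n2 is better since 39 > -20.

n2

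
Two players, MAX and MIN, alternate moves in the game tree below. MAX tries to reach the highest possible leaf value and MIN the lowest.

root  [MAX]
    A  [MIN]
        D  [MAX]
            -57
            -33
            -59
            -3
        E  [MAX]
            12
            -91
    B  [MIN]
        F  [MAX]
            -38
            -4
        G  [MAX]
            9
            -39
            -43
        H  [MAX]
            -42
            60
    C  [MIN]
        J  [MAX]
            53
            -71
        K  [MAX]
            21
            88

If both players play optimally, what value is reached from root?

53

D (MAX): max(-57, -33, -59, -3) = -3
E (MAX): max(12, -91) = 12
A (MIN): min(-3, 12) = -3
F (MAX): max(-38, -4) = -4
G (MAX): max(9, -39, -43) = 9
H (MAX): max(-42, 60) = 60
B (MIN): min(-4, 9, 60) = -4
J (MAX): max(53, -71) = 53
K (MAX): max(21, 88) = 88
C (MIN): min(53, 88) = 53
root (MAX): max(-3, -4, 53) = 53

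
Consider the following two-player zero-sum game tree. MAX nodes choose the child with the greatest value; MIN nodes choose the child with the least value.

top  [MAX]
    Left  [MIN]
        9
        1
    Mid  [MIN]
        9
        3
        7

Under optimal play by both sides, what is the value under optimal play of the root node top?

Left (MIN): min(9, 1) = 1
Mid (MIN): min(9, 3, 7) = 3
top (MAX): max(1, 3) = 3

3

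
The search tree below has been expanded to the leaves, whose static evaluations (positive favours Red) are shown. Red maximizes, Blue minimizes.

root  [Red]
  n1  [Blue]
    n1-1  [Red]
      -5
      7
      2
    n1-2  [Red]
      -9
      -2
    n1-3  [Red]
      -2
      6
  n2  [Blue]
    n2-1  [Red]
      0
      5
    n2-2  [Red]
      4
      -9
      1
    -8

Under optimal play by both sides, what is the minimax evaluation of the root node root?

n1-1 (Red): max(-5, 7, 2) = 7
n1-2 (Red): max(-9, -2) = -2
n1-3 (Red): max(-2, 6) = 6
n1 (Blue): min(7, -2, 6) = -2
n2-1 (Red): max(0, 5) = 5
n2-2 (Red): max(4, -9, 1) = 4
n2 (Blue): min(5, 4, -8) = -8
root (Red): max(-2, -8) = -2

-2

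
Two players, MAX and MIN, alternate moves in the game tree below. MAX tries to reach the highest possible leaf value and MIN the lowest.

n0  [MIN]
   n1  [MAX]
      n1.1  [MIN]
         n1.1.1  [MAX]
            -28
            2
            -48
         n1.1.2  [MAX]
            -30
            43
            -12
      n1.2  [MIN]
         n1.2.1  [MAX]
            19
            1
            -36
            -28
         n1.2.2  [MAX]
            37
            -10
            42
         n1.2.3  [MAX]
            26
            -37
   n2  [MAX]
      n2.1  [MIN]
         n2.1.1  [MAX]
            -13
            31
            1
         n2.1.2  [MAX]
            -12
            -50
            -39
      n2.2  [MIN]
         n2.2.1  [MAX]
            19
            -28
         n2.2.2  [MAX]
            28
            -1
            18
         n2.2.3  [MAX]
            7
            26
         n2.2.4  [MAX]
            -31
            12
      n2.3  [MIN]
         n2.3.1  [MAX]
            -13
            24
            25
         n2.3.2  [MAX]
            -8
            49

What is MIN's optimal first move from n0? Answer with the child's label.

n1.1.1 (MAX): max(-28, 2, -48) = 2
n1.1.2 (MAX): max(-30, 43, -12) = 43
n1.1 (MIN): min(2, 43) = 2
n1.2.1 (MAX): max(19, 1, -36, -28) = 19
n1.2.2 (MAX): max(37, -10, 42) = 42
n1.2.3 (MAX): max(26, -37) = 26
n1.2 (MIN): min(19, 42, 26) = 19
n1 (MAX): max(2, 19) = 19
n2.1.1 (MAX): max(-13, 31, 1) = 31
n2.1.2 (MAX): max(-12, -50, -39) = -12
n2.1 (MIN): min(31, -12) = -12
n2.2.1 (MAX): max(19, -28) = 19
n2.2.2 (MAX): max(28, -1, 18) = 28
n2.2.3 (MAX): max(7, 26) = 26
n2.2.4 (MAX): max(-31, 12) = 12
n2.2 (MIN): min(19, 28, 26, 12) = 12
n2.3.1 (MAX): max(-13, 24, 25) = 25
n2.3.2 (MAX): max(-8, 49) = 49
n2.3 (MIN): min(25, 49) = 25
n2 (MAX): max(-12, 12, 25) = 25
n0 (MIN): min(19, 25) = 19
MIN at n0 wants the lowest of {n1=19, n2=25}, so chooses n1.

n1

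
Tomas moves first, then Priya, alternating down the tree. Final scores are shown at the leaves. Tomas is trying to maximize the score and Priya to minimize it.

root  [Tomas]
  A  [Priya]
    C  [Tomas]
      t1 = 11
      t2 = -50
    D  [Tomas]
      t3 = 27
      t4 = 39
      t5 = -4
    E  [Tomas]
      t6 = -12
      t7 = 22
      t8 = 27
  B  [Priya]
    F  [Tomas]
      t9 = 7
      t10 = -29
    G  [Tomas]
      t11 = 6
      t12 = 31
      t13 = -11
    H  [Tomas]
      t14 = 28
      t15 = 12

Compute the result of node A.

C (Tomas): max(11, -50) = 11
D (Tomas): max(27, 39, -4) = 39
E (Tomas): max(-12, 22, 27) = 27
A (Priya): min(11, 39, 27) = 11

11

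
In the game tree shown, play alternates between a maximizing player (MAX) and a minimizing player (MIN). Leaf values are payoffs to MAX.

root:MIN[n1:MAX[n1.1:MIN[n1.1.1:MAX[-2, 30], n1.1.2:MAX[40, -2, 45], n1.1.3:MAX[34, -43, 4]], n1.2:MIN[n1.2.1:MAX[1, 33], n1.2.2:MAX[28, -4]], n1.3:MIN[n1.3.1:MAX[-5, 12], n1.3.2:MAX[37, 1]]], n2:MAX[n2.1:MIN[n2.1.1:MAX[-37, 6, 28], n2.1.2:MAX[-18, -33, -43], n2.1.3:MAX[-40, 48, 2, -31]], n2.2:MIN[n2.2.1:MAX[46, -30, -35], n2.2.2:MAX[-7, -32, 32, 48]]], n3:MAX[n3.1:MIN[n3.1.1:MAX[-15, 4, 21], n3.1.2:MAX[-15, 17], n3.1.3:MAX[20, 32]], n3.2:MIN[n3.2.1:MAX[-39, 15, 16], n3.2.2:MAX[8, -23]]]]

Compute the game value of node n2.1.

-18

n2.1.1 (MAX): max(-37, 6, 28) = 28
n2.1.2 (MAX): max(-18, -33, -43) = -18
n2.1.3 (MAX): max(-40, 48, 2, -31) = 48
n2.1 (MIN): min(28, -18, 48) = -18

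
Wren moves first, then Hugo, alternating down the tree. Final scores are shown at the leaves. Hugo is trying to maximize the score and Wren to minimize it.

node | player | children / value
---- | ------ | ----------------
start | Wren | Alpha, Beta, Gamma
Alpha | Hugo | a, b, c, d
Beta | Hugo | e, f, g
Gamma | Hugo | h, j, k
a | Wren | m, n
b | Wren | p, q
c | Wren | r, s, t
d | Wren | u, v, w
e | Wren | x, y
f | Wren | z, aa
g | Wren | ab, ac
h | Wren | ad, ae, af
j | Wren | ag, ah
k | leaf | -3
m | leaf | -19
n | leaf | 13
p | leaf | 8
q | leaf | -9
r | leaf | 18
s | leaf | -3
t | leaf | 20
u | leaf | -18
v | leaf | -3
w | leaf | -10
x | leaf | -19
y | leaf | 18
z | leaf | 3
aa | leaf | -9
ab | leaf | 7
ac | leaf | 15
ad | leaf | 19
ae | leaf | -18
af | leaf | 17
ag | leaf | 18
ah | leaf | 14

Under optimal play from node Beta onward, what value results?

7

e (Wren): min(-19, 18) = -19
f (Wren): min(3, -9) = -9
g (Wren): min(7, 15) = 7
Beta (Hugo): max(-19, -9, 7) = 7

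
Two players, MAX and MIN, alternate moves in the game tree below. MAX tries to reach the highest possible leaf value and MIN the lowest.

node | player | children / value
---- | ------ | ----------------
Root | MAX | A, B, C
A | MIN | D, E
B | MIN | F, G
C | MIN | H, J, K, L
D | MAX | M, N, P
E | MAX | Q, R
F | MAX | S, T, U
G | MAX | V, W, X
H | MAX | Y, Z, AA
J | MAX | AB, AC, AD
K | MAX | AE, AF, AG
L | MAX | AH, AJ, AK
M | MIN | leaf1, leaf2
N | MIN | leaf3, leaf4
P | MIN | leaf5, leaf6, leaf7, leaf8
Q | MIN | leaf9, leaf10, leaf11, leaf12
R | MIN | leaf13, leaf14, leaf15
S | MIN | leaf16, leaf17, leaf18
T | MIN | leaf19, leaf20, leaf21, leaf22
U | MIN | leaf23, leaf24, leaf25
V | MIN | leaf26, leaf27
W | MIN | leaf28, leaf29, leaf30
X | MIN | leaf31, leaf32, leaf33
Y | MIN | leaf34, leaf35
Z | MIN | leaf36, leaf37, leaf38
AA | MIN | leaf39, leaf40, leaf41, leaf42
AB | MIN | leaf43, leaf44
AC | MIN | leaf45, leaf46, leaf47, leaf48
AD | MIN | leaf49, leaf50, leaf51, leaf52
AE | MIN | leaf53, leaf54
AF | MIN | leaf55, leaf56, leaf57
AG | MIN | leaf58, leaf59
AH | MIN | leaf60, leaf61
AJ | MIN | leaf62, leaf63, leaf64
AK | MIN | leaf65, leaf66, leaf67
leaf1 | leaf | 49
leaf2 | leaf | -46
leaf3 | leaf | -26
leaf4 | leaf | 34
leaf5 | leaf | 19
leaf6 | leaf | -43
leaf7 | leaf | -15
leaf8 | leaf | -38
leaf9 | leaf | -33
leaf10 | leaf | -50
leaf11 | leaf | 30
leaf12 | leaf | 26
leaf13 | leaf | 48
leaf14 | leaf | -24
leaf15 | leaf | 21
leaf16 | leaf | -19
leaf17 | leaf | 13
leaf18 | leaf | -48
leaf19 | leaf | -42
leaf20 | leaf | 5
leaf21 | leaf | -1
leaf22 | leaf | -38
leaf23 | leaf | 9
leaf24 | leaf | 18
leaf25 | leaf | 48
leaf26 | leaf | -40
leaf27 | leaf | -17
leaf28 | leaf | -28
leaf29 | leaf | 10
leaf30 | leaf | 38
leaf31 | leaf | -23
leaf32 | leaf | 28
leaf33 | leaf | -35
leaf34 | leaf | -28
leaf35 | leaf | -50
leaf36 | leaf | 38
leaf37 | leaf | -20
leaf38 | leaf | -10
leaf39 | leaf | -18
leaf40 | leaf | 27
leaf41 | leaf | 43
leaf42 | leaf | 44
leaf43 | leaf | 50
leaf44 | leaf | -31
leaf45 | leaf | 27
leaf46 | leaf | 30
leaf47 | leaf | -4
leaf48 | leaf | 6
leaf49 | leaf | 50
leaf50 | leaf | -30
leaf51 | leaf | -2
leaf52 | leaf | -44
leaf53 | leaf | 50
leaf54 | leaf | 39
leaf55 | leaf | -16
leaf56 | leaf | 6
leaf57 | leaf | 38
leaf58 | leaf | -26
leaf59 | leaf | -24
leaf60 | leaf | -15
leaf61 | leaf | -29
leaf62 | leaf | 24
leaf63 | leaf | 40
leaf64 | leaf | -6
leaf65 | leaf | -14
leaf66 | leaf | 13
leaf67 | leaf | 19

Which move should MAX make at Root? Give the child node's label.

M (MIN): min(49, -46) = -46
N (MIN): min(-26, 34) = -26
P (MIN): min(19, -43, -15, -38) = -43
D (MAX): max(-46, -26, -43) = -26
Q (MIN): min(-33, -50, 30, 26) = -50
R (MIN): min(48, -24, 21) = -24
E (MAX): max(-50, -24) = -24
A (MIN): min(-26, -24) = -26
S (MIN): min(-19, 13, -48) = -48
T (MIN): min(-42, 5, -1, -38) = -42
U (MIN): min(9, 18, 48) = 9
F (MAX): max(-48, -42, 9) = 9
V (MIN): min(-40, -17) = -40
W (MIN): min(-28, 10, 38) = -28
X (MIN): min(-23, 28, -35) = -35
G (MAX): max(-40, -28, -35) = -28
B (MIN): min(9, -28) = -28
Y (MIN): min(-28, -50) = -50
Z (MIN): min(38, -20, -10) = -20
AA (MIN): min(-18, 27, 43, 44) = -18
H (MAX): max(-50, -20, -18) = -18
AB (MIN): min(50, -31) = -31
AC (MIN): min(27, 30, -4, 6) = -4
AD (MIN): min(50, -30, -2, -44) = -44
J (MAX): max(-31, -4, -44) = -4
AE (MIN): min(50, 39) = 39
AF (MIN): min(-16, 6, 38) = -16
AG (MIN): min(-26, -24) = -26
K (MAX): max(39, -16, -26) = 39
AH (MIN): min(-15, -29) = -29
AJ (MIN): min(24, 40, -6) = -6
AK (MIN): min(-14, 13, 19) = -14
L (MAX): max(-29, -6, -14) = -6
C (MIN): min(-18, -4, 39, -6) = -18
Root (MAX): max(-26, -28, -18) = -18
MAX at Root wants the highest of {A=-26, B=-28, C=-18}, so chooses C.

C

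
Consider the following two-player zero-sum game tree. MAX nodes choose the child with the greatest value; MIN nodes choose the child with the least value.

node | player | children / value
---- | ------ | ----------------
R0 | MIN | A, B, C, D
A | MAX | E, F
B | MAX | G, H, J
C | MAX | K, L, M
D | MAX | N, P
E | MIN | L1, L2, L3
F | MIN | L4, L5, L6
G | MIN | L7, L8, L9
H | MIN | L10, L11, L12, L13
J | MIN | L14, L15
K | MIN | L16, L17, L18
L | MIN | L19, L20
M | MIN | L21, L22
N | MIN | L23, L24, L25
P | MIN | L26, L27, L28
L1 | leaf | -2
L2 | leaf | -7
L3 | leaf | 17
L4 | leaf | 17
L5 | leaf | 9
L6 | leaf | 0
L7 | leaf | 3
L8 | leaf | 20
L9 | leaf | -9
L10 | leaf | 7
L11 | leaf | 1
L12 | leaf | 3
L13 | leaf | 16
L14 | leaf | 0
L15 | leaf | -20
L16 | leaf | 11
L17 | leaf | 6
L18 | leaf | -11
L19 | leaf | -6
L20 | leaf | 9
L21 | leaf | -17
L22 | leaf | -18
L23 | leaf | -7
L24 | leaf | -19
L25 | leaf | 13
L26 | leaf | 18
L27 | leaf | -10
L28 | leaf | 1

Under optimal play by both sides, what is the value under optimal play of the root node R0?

-10

E (MIN): min(-2, -7, 17) = -7
F (MIN): min(17, 9, 0) = 0
A (MAX): max(-7, 0) = 0
G (MIN): min(3, 20, -9) = -9
H (MIN): min(7, 1, 3, 16) = 1
J (MIN): min(0, -20) = -20
B (MAX): max(-9, 1, -20) = 1
K (MIN): min(11, 6, -11) = -11
L (MIN): min(-6, 9) = -6
M (MIN): min(-17, -18) = -18
C (MAX): max(-11, -6, -18) = -6
N (MIN): min(-7, -19, 13) = -19
P (MIN): min(18, -10, 1) = -10
D (MAX): max(-19, -10) = -10
R0 (MIN): min(0, 1, -6, -10) = -10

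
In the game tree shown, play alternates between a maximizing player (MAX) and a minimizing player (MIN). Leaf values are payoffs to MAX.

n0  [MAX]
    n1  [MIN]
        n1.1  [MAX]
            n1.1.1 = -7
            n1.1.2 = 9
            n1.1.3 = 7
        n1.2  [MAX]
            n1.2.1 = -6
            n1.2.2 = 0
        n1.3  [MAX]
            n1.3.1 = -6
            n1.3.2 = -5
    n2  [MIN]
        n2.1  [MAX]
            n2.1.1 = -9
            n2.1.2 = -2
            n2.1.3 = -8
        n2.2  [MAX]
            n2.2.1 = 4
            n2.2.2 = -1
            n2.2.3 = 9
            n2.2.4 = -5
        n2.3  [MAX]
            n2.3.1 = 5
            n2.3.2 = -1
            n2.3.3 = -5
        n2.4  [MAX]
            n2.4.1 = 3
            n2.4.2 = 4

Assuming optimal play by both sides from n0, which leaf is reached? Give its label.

n2.1.2

n1.1 (MAX): max(-7, 9, 7) = 9
n1.2 (MAX): max(-6, 0) = 0
n1.3 (MAX): max(-6, -5) = -5
n1 (MIN): min(9, 0, -5) = -5
n2.1 (MAX): max(-9, -2, -8) = -2
n2.2 (MAX): max(4, -1, 9, -5) = 9
n2.3 (MAX): max(5, -1, -5) = 5
n2.4 (MAX): max(3, 4) = 4
n2 (MIN): min(-2, 9, 5, 4) = -2
n0 (MAX): max(-5, -2) = -2
At n0, MAX picks n2 (highest: -2).
At n2, MIN picks n2.1 (lowest: -2).
At n2.1, MAX picks n2.1.2 (highest: -2).
Terminal value -2.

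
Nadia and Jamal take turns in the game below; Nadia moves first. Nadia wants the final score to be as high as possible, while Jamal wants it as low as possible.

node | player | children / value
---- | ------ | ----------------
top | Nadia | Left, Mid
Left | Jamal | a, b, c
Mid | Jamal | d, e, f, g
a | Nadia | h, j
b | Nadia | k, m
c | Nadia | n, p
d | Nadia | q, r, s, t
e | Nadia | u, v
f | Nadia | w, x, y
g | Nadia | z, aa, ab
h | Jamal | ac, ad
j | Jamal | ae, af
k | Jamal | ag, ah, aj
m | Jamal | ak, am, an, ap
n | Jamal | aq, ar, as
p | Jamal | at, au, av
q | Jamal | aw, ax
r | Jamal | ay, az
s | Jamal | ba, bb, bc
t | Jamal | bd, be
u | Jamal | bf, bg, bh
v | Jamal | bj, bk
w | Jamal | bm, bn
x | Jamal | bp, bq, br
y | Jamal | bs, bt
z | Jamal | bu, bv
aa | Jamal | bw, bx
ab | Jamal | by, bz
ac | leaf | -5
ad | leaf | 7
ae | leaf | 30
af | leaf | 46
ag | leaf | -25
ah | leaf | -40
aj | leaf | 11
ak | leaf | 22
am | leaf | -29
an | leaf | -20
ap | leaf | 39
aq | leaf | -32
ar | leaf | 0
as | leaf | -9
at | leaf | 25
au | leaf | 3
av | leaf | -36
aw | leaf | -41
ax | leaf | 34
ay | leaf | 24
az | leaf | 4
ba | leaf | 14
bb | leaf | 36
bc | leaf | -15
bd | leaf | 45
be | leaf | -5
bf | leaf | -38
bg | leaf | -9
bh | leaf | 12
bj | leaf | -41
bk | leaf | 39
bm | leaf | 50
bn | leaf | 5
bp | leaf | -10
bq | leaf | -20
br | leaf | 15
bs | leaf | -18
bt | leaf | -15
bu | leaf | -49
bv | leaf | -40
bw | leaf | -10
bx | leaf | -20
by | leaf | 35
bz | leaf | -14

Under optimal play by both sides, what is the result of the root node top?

h (Jamal): min(-5, 7) = -5
j (Jamal): min(30, 46) = 30
a (Nadia): max(-5, 30) = 30
k (Jamal): min(-25, -40, 11) = -40
m (Jamal): min(22, -29, -20, 39) = -29
b (Nadia): max(-40, -29) = -29
n (Jamal): min(-32, 0, -9) = -32
p (Jamal): min(25, 3, -36) = -36
c (Nadia): max(-32, -36) = -32
Left (Jamal): min(30, -29, -32) = -32
q (Jamal): min(-41, 34) = -41
r (Jamal): min(24, 4) = 4
s (Jamal): min(14, 36, -15) = -15
t (Jamal): min(45, -5) = -5
d (Nadia): max(-41, 4, -15, -5) = 4
u (Jamal): min(-38, -9, 12) = -38
v (Jamal): min(-41, 39) = -41
e (Nadia): max(-38, -41) = -38
w (Jamal): min(50, 5) = 5
x (Jamal): min(-10, -20, 15) = -20
y (Jamal): min(-18, -15) = -18
f (Nadia): max(5, -20, -18) = 5
z (Jamal): min(-49, -40) = -49
aa (Jamal): min(-10, -20) = -20
ab (Jamal): min(35, -14) = -14
g (Nadia): max(-49, -20, -14) = -14
Mid (Jamal): min(4, -38, 5, -14) = -38
top (Nadia): max(-32, -38) = -32

-32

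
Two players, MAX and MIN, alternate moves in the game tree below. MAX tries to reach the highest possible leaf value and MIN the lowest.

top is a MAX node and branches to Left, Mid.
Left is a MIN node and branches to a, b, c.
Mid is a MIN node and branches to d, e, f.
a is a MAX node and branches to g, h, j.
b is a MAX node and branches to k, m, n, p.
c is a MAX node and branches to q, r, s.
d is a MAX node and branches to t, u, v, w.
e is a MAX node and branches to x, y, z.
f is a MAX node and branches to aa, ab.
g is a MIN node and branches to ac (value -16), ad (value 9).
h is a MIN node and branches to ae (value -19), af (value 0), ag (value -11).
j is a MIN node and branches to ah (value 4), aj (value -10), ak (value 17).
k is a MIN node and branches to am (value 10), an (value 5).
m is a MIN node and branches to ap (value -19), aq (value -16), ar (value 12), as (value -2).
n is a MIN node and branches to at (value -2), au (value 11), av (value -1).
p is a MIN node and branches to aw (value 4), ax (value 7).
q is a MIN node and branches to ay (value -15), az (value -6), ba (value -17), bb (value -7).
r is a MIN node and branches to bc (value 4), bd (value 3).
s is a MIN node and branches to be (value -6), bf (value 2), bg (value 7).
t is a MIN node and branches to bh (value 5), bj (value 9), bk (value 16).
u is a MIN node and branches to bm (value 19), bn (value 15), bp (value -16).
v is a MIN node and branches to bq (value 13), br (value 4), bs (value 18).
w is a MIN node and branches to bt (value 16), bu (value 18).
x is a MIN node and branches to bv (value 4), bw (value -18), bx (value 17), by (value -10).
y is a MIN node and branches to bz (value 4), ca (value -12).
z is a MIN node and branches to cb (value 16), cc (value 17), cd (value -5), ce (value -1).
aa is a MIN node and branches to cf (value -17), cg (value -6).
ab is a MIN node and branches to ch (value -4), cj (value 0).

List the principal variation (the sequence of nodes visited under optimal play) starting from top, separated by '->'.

g (MIN): min(-16, 9) = -16
h (MIN): min(-19, 0, -11) = -19
j (MIN): min(4, -10, 17) = -10
a (MAX): max(-16, -19, -10) = -10
k (MIN): min(10, 5) = 5
m (MIN): min(-19, -16, 12, -2) = -19
n (MIN): min(-2, 11, -1) = -2
p (MIN): min(4, 7) = 4
b (MAX): max(5, -19, -2, 4) = 5
q (MIN): min(-15, -6, -17, -7) = -17
r (MIN): min(4, 3) = 3
s (MIN): min(-6, 2, 7) = -6
c (MAX): max(-17, 3, -6) = 3
Left (MIN): min(-10, 5, 3) = -10
t (MIN): min(5, 9, 16) = 5
u (MIN): min(19, 15, -16) = -16
v (MIN): min(13, 4, 18) = 4
w (MIN): min(16, 18) = 16
d (MAX): max(5, -16, 4, 16) = 16
x (MIN): min(4, -18, 17, -10) = -18
y (MIN): min(4, -12) = -12
z (MIN): min(16, 17, -5, -1) = -5
e (MAX): max(-18, -12, -5) = -5
aa (MIN): min(-17, -6) = -17
ab (MIN): min(-4, 0) = -4
f (MAX): max(-17, -4) = -4
Mid (MIN): min(16, -5, -4) = -5
top (MAX): max(-10, -5) = -5
At top, MAX picks Mid (highest: -5).
At Mid, MIN picks e (lowest: -5).
At e, MAX picks z (highest: -5).
At z, MIN picks cd (lowest: -5).
Terminal value -5.

top -> Mid -> e -> z -> cd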